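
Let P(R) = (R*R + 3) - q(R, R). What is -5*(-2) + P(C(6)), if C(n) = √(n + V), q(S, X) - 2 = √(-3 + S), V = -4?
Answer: 13 - √(-3 + √2) ≈ 13.0 - 1.2593*I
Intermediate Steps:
q(S, X) = 2 + √(-3 + S)
C(n) = √(-4 + n) (C(n) = √(n - 4) = √(-4 + n))
P(R) = 1 + R² - √(-3 + R) (P(R) = (R*R + 3) - (2 + √(-3 + R)) = (R² + 3) + (-2 - √(-3 + R)) = (3 + R²) + (-2 - √(-3 + R)) = 1 + R² - √(-3 + R))
-5*(-2) + P(C(6)) = -5*(-2) + (1 + (√(-4 + 6))² - √(-3 + √(-4 + 6))) = 10 + (1 + (√2)² - √(-3 + √2)) = 10 + (1 + 2 - √(-3 + √2)) = 10 + (3 - √(-3 + √2)) = 13 - √(-3 + √2)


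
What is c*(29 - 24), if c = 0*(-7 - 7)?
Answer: 0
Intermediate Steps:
c = 0 (c = 0*(-14) = 0)
c*(29 - 24) = 0*(29 - 24) = 0*5 = 0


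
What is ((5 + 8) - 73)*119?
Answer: -7140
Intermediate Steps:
((5 + 8) - 73)*119 = (13 - 73)*119 = -60*119 = -7140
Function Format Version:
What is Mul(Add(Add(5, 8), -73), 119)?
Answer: -7140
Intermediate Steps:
Mul(Add(Add(5, 8), -73), 119) = Mul(Add(13, -73), 119) = Mul(-60, 119) = -7140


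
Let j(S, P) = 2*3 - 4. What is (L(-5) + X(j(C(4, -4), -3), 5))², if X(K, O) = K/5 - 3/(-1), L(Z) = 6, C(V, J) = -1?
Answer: 2209/25 ≈ 88.360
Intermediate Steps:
j(S, P) = 2 (j(S, P) = 6 - 4 = 2)
X(K, O) = 3 + K/5 (X(K, O) = K*(⅕) - 3*(-1) = K/5 + 3 = 3 + K/5)
(L(-5) + X(j(C(4, -4), -3), 5))² = (6 + (3 + (⅕)*2))² = (6 + (3 + ⅖))² = (6 + 17/5)² = (47/5)² = 2209/25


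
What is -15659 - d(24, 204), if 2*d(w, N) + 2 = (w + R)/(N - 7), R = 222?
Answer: -3084749/197 ≈ -15659.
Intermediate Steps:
d(w, N) = -1 + (222 + w)/(2*(-7 + N)) (d(w, N) = -1 + ((w + 222)/(N - 7))/2 = -1 + ((222 + w)/(-7 + N))/2 = -1 + (222 + w)/(2*(-7 + N)))
-15659 - d(24, 204) = -15659 - (118 + (½)*24 - 1*204)/(-7 + 204) = -15659 - (118 + 12 - 204)/197 = -15659 - (-74)/197 = -15659 - 1*(-74/197) = -15659 + 74/197 = -3084749/197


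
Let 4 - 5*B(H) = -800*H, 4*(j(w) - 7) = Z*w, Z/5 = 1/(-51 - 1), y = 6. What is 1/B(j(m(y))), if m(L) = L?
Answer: 65/71352 ≈ 0.00091098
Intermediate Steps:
Z = -5/52 (Z = 5/(-51 - 1) = 5/(-52) = 5*(-1/52) = -5/52 ≈ -0.096154)
j(w) = 7 - 5*w/208 (j(w) = 7 + (-5*w/52)/4 = 7 - 5*w/208)
B(H) = ⅘ + 160*H (B(H) = ⅘ - (-160)*H = ⅘ + 160*H)
1/B(j(m(y))) = 1/(⅘ + 160*(7 - 5/208*6)) = 1/(⅘ + 160*(7 - 15/104)) = 1/(⅘ + 160*(713/104)) = 1/(⅘ + 14260/13) = 1/(71352/65) = 65/71352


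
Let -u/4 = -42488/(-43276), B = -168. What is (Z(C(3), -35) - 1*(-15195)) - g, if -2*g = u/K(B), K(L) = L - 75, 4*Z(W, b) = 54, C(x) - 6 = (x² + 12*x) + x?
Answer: 79966852577/5258034 ≈ 15209.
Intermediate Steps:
C(x) = 6 + x² + 13*x (C(x) = 6 + ((x² + 12*x) + x) = 6 + (x² + 13*x) = 6 + x² + 13*x)
Z(W, b) = 27/2 (Z(W, b) = (¼)*54 = 27/2)
u = -42488/10819 (u = -(-169952)/(-43276) = -(-169952)*(-1)/43276 = -4*10622/10819 = -42488/10819 ≈ -3.9272)
K(L) = -75 + L
g = -21244/2629017 (g = -(-21244)/(10819*(-75 - 168)) = -(-21244)/(10819*(-243)) = -(-21244)*(-1)/(10819*243) = -½*42488/2629017 = -21244/2629017 ≈ -0.0080806)
(Z(C(3), -35) - 1*(-15195)) - g = (27/2 - 1*(-15195)) - 1*(-21244/2629017) = (27/2 + 15195) + 21244/2629017 = 30417/2 + 21244/2629017 = 79966852577/5258034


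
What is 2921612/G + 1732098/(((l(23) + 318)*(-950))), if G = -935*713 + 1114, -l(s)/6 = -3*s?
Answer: -530745203303/77136201900 ≈ -6.8806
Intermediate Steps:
l(s) = 18*s (l(s) = -(-18)*s = 18*s)
G = -665541 (G = -666655 + 1114 = -665541)
2921612/G + 1732098/(((l(23) + 318)*(-950))) = 2921612/(-665541) + 1732098/(((18*23 + 318)*(-950))) = 2921612*(-1/665541) + 1732098/(((414 + 318)*(-950))) = -2921612/665541 + 1732098/((732*(-950))) = -2921612/665541 + 1732098/(-695400) = -2921612/665541 + 1732098*(-1/695400) = -2921612/665541 - 288683/115900 = -530745203303/77136201900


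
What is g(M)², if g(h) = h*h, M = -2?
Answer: 16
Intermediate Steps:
g(h) = h²
g(M)² = ((-2)²)² = 4² = 16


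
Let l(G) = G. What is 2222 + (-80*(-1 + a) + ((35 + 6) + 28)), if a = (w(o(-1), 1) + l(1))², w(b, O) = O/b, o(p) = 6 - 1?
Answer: 11279/5 ≈ 2255.8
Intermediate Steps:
o(p) = 5
a = 36/25 (a = (1/5 + 1)² = (1*(⅕) + 1)² = (⅕ + 1)² = (6/5)² = 36/25 ≈ 1.4400)
2222 + (-80*(-1 + a) + ((35 + 6) + 28)) = 2222 + (-80*(-1 + 36/25) + ((35 + 6) + 28)) = 2222 + (-80*11/25 + (41 + 28)) = 2222 + (-176/5 + 69) = 2222 + 169/5 = 11279/5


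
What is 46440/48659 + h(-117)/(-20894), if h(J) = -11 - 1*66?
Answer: 974064103/1016681146 ≈ 0.95808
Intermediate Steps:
h(J) = -77 (h(J) = -11 - 66 = -77)
46440/48659 + h(-117)/(-20894) = 46440/48659 - 77/(-20894) = 46440*(1/48659) - 77*(-1/20894) = 46440/48659 + 77/20894 = 974064103/1016681146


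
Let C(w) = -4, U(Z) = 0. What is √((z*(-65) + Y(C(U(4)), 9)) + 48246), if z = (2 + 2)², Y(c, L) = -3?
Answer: √47203 ≈ 217.26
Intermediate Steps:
z = 16 (z = 4² = 16)
√((z*(-65) + Y(C(U(4)), 9)) + 48246) = √((16*(-65) - 3) + 48246) = √((-1040 - 3) + 48246) = √(-1043 + 48246) = √47203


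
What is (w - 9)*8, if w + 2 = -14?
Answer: -200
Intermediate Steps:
w = -16 (w = -2 - 14 = -16)
(w - 9)*8 = (-16 - 9)*8 = -25*8 = -200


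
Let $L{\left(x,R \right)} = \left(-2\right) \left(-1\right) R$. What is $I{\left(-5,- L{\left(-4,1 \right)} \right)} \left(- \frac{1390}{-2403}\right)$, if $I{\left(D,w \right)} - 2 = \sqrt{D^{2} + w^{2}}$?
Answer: $\frac{2780}{2403} + \frac{1390 \sqrt{29}}{2403} \approx 4.2719$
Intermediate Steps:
$L{\left(x,R \right)} = 2 R$
$I{\left(D,w \right)} = 2 + \sqrt{D^{2} + w^{2}}$
$I{\left(-5,- L{\left(-4,1 \right)} \right)} \left(- \frac{1390}{-2403}\right) = \left(2 + \sqrt{\left(-5\right)^{2} + \left(- 2 \cdot 1\right)^{2}}\right) \left(- \frac{1390}{-2403}\right) = \left(2 + \sqrt{25 + \left(\left(-1\right) 2\right)^{2}}\right) \left(\left(-1390\right) \left(- \frac{1}{2403}\right)\right) = \left(2 + \sqrt{25 + \left(-2\right)^{2}}\right) \frac{1390}{2403} = \left(2 + \sqrt{25 + 4}\right) \frac{1390}{2403} = \left(2 + \sqrt{29}\right) \frac{1390}{2403} = \frac{2780}{2403} + \frac{1390 \sqrt{29}}{2403}$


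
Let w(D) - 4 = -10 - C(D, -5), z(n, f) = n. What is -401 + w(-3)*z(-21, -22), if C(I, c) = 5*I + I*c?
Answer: -275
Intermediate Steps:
w(D) = -6 (w(D) = 4 + (-10 - D*(5 - 5)) = 4 + (-10 - D*0) = 4 + (-10 - 1*0) = 4 + (-10 + 0) = 4 - 10 = -6)
-401 + w(-3)*z(-21, -22) = -401 - 6*(-21) = -401 + 126 = -275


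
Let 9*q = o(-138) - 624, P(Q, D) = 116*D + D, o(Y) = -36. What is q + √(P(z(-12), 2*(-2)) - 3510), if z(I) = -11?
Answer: -220/3 + 3*I*√442 ≈ -73.333 + 63.071*I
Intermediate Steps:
P(Q, D) = 117*D
q = -220/3 (q = (-36 - 624)/9 = (⅑)*(-660) = -220/3 ≈ -73.333)
q + √(P(z(-12), 2*(-2)) - 3510) = -220/3 + √(117*(2*(-2)) - 3510) = -220/3 + √(117*(-4) - 3510) = -220/3 + √(-468 - 3510) = -220/3 + √(-3978) = -220/3 + 3*I*√442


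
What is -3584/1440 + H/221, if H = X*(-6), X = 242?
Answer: -90092/9945 ≈ -9.0590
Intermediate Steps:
H = -1452 (H = 242*(-6) = -1452)
-3584/1440 + H/221 = -3584/1440 - 1452/221 = -3584*1/1440 - 1452*1/221 = -112/45 - 1452/221 = -90092/9945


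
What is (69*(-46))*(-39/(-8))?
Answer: -61893/4 ≈ -15473.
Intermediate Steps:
(69*(-46))*(-39/(-8)) = -(-123786)*(-1)/8 = -3174*39/8 = -61893/4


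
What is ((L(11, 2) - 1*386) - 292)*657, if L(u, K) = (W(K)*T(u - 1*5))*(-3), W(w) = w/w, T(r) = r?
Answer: -457272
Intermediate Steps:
W(w) = 1
L(u, K) = 15 - 3*u (L(u, K) = (1*(u - 1*5))*(-3) = (1*(u - 5))*(-3) = (1*(-5 + u))*(-3) = (-5 + u)*(-3) = 15 - 3*u)
((L(11, 2) - 1*386) - 292)*657 = (((15 - 3*11) - 1*386) - 292)*657 = (((15 - 33) - 386) - 292)*657 = ((-18 - 386) - 292)*657 = (-404 - 292)*657 = -696*657 = -457272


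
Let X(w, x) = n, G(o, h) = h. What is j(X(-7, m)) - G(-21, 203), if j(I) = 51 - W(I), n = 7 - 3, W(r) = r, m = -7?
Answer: -156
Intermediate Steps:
n = 4
X(w, x) = 4
j(I) = 51 - I
j(X(-7, m)) - G(-21, 203) = (51 - 1*4) - 1*203 = (51 - 4) - 203 = 47 - 203 = -156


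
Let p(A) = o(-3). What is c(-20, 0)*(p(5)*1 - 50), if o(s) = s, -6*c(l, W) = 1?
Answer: 53/6 ≈ 8.8333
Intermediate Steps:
c(l, W) = -⅙ (c(l, W) = -⅙*1 = -⅙)
p(A) = -3
c(-20, 0)*(p(5)*1 - 50) = -(-3*1 - 50)/6 = -(-3 - 50)/6 = -⅙*(-53) = 53/6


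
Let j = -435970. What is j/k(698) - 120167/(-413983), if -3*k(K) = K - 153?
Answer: 108303599309/45124147 ≈ 2400.1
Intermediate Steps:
k(K) = 51 - K/3 (k(K) = -(K - 153)/3 = -(-153 + K)/3 = 51 - K/3)
j/k(698) - 120167/(-413983) = -435970/(51 - 1/3*698) - 120167/(-413983) = -435970/(51 - 698/3) - 120167*(-1/413983) = -435970/(-545/3) + 120167/413983 = -435970*(-3/545) + 120167/413983 = 261582/109 + 120167/413983 = 108303599309/45124147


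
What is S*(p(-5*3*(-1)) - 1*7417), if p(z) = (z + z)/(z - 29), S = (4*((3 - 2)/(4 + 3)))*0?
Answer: 0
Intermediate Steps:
S = 0 (S = (4*(1/7))*0 = (4*(1*(⅐)))*0 = (4*(⅐))*0 = (4/7)*0 = 0)
p(z) = 2*z/(-29 + z) (p(z) = (2*z)/(-29 + z) = 2*z/(-29 + z))
S*(p(-5*3*(-1)) - 1*7417) = 0*(2*(-5*3*(-1))/(-29 - 5*3*(-1)) - 1*7417) = 0*(2*(-15*(-1))/(-29 - 15*(-1)) - 7417) = 0*(2*15/(-29 + 15) - 7417) = 0*(2*15/(-14) - 7417) = 0*(2*15*(-1/14) - 7417) = 0*(-15/7 - 7417) = 0*(-51934/7) = 0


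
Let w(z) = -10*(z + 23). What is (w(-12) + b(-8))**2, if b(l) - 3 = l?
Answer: 13225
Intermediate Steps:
w(z) = -230 - 10*z (w(z) = -10*(23 + z) = -230 - 10*z)
b(l) = 3 + l
(w(-12) + b(-8))**2 = ((-230 - 10*(-12)) + (3 - 8))**2 = ((-230 + 120) - 5)**2 = (-110 - 5)**2 = (-115)**2 = 13225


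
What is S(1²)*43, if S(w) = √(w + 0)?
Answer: 43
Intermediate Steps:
S(w) = √w
S(1²)*43 = √(1²)*43 = √1*43 = 1*43 = 43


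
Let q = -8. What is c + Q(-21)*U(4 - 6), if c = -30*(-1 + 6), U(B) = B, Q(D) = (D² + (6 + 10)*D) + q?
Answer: -344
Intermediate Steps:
Q(D) = -8 + D² + 16*D (Q(D) = (D² + (6 + 10)*D) - 8 = (D² + 16*D) - 8 = -8 + D² + 16*D)
c = -150 (c = -30*5 = -150)
c + Q(-21)*U(4 - 6) = -150 + (-8 + (-21)² + 16*(-21))*(4 - 6) = -150 + (-8 + 441 - 336)*(-2) = -150 + 97*(-2) = -150 - 194 = -344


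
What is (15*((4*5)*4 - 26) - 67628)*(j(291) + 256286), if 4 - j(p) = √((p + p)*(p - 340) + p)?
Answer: -17124785220 + 6481346*I*√3 ≈ -1.7125e+10 + 1.1226e+7*I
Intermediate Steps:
j(p) = 4 - √(p + 2*p*(-340 + p)) (j(p) = 4 - √((p + p)*(p - 340) + p) = 4 - √((2*p)*(-340 + p) + p) = 4 - √(2*p*(-340 + p) + p) = 4 - √(p + 2*p*(-340 + p)))
(15*((4*5)*4 - 26) - 67628)*(j(291) + 256286) = (15*((4*5)*4 - 26) - 67628)*((4 - √(291*(-679 + 2*291))) + 256286) = (15*(20*4 - 26) - 67628)*((4 - √(291*(-679 + 582))) + 256286) = (15*(80 - 26) - 67628)*((4 - √(291*(-97))) + 256286) = (15*54 - 67628)*((4 - √(-28227)) + 256286) = (810 - 67628)*((4 - 97*I*√3) + 256286) = -66818*((4 - 97*I*√3) + 256286) = -66818*(256290 - 97*I*√3) = -17124785220 + 6481346*I*√3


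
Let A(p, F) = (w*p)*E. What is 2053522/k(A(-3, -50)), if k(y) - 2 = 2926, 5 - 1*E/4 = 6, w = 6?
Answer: 1026761/1464 ≈ 701.34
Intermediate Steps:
E = -4 (E = 20 - 4*6 = 20 - 24 = -4)
A(p, F) = -24*p (A(p, F) = (6*p)*(-4) = -24*p)
k(y) = 2928 (k(y) = 2 + 2926 = 2928)
2053522/k(A(-3, -50)) = 2053522/2928 = 2053522*(1/2928) = 1026761/1464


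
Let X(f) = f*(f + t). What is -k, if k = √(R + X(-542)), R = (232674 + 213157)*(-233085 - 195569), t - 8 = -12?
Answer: -I*√191106945542 ≈ -4.3716e+5*I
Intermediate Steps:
t = -4 (t = 8 - 12 = -4)
X(f) = f*(-4 + f) (X(f) = f*(f - 4) = f*(-4 + f))
R = -191107241474 (R = 445831*(-428654) = -191107241474)
k = I*√191106945542 (k = √(-191107241474 - 542*(-4 - 542)) = √(-191107241474 - 542*(-546)) = √(-191107241474 + 295932) = √(-191106945542) = I*√191106945542 ≈ 4.3716e+5*I)
-k = -I*√191106945542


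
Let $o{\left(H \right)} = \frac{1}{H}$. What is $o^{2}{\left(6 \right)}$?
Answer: $\frac{1}{36} \approx 0.027778$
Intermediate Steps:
$o^{2}{\left(6 \right)} = \left(\frac{1}{6}\right)^{2} = \frac{1}{36}$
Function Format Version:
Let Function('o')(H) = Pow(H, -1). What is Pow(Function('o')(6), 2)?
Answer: Rational(1, 36) ≈ 0.027778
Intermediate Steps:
Pow(Function('o')(6), 2) = Pow(Pow(6, -1), 2) = Pow(Rational(1, 6), 2) = Rational(1, 36)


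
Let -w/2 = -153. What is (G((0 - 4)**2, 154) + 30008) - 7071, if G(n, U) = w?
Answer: 23243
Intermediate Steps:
w = 306 (w = -2*(-153) = 306)
G(n, U) = 306
(G((0 - 4)**2, 154) + 30008) - 7071 = (306 + 30008) - 7071 = 30314 - 7071 = 23243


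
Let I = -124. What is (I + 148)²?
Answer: 576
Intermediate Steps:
(I + 148)² = (-124 + 148)² = 24² = 576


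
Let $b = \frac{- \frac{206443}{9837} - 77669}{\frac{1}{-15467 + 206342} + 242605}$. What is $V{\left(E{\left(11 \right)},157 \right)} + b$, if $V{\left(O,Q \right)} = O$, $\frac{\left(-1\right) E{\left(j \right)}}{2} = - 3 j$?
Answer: $\frac{2493227049370541}{37960351280976} \approx 65.68$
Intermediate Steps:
$E{\left(j \right)} = 6 j$ ($E{\left(j \right)} = - 2 \left(- 3 j\right) = 6 j$)
$b = - \frac{12156135173875}{37960351280976}$ ($b = \frac{\left(-206443\right) \frac{1}{9837} - 77669}{\frac{1}{190875} + 242605} = \frac{- \frac{206443}{9837} - 77669}{\frac{1}{190875} + 242605} = - \frac{764236396}{9837 \cdot \frac{46307229376}{190875}} = \left(- \frac{764236396}{9837}\right) \frac{190875}{46307229376} = - \frac{12156135173875}{37960351280976} \approx -0.32023$)
$V{\left(E{\left(11 \right)},157 \right)} + b = 6 \cdot 11 - \frac{12156135173875}{37960351280976} = 66 - \frac{12156135173875}{37960351280976} = \frac{2493227049370541}{37960351280976}$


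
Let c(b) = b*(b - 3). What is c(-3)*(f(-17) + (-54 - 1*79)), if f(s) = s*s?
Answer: 2808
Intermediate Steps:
f(s) = s²
c(b) = b*(-3 + b)
c(-3)*(f(-17) + (-54 - 1*79)) = (-3*(-3 - 3))*((-17)² + (-54 - 1*79)) = (-3*(-6))*(289 + (-54 - 79)) = 18*(289 - 133) = 18*156 = 2808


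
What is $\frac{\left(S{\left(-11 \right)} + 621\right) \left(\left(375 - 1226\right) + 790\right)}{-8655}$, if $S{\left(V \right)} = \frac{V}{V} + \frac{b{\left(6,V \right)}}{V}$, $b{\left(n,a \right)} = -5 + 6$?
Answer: $\frac{417301}{95205} \approx 4.3832$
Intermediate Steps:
$b{\left(n,a \right)} = 1$
$S{\left(V \right)} = 1 + \frac{1}{V}$ ($S{\left(V \right)} = \frac{V}{V} + 1 \frac{1}{V} = 1 + \frac{1}{V}$)
$\frac{\left(S{\left(-11 \right)} + 621\right) \left(\left(375 - 1226\right) + 790\right)}{-8655} = \frac{\left(\frac{1 - 11}{-11} + 621\right) \left(\left(375 - 1226\right) + 790\right)}{-8655} = \left(\left(- \frac{1}{11}\right) \left(-10\right) + 621\right) \left(-851 + 790\right) \left(- \frac{1}{8655}\right) = \left(\frac{10}{11} + 621\right) \left(-61\right) \left(- \frac{1}{8655}\right) = \frac{6841}{11} \left(-61\right) \left(- \frac{1}{8655}\right) = \left(- \frac{417301}{11}\right) \left(- \frac{1}{8655}\right) = \frac{417301}{95205}$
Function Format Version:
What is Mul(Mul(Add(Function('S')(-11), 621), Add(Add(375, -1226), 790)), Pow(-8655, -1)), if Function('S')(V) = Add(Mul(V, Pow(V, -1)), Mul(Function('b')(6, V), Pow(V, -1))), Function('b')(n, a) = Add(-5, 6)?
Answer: Rational(417301, 95205) ≈ 4.3832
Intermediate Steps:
Function('b')(n, a) = 1
Function('S')(V) = Add(1, Pow(V, -1)) (Function('S')(V) = Add(Mul(V, Pow(V, -1)), Mul(1, Pow(V, -1))) = Add(1, Pow(V, -1)))
Mul(Mul(Add(Function('S')(-11), 621), Add(Add(375, -1226), 790)), Pow(-8655, -1)) = Mul(Mul(Add(Mul(Pow(-11, -1), Add(1, -11)), 621), Add(Add(375, -1226), 790)), Pow(-8655, -1)) = Mul(Mul(Add(Mul(Rational(-1, 11), -10), 621), Add(-851, 790)), Rational(-1, 8655)) = Mul(Mul(Add(Rational(10, 11), 621), -61), Rational(-1, 8655)) = Mul(Mul(Rational(6841, 11), -61), Rational(-1, 8655)) = Mul(Rational(-417301, 11), Rational(-1, 8655)) = Rational(417301, 95205)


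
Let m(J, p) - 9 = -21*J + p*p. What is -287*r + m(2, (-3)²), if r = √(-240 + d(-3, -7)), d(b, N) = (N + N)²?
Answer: 48 - 574*I*√11 ≈ 48.0 - 1903.7*I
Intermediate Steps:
d(b, N) = 4*N² (d(b, N) = (2*N)² = 4*N²)
m(J, p) = 9 + p² - 21*J (m(J, p) = 9 + (-21*J + p*p) = 9 + (-21*J + p²) = 9 + (p² - 21*J) = 9 + p² - 21*J)
r = 2*I*√11 (r = √(-240 + 4*(-7)²) = √(-240 + 4*49) = √(-240 + 196) = √(-44) = 2*I*√11 ≈ 6.6332*I)
-287*r + m(2, (-3)²) = -574*I*√11 + (9 + ((-3)²)² - 21*2) = -574*I*√11 + (9 + 9² - 42) = -574*I*√11 + (9 + 81 - 42) = -574*I*√11 + 48 = 48 - 574*I*√11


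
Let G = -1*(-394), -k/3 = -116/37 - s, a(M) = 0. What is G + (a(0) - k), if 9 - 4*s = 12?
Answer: 57253/148 ≈ 386.84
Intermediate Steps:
s = -¾ (s = 9/4 - ¼*12 = 9/4 - 3 = -¾ ≈ -0.75000)
k = 1059/148 (k = -3*(-116/37 - 1*(-¾)) = -3*(-116*1/37 + ¾) = -3*(-116/37 + ¾) = -3*(-353/148) = 1059/148 ≈ 7.1554)
G = 394
G + (a(0) - k) = 394 + (0 - 1*1059/148) = 394 + (0 - 1059/148) = 394 - 1059/148 = 57253/148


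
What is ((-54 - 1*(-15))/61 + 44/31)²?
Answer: 2175625/3575881 ≈ 0.60842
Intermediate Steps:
((-54 - 1*(-15))/61 + 44/31)² = ((-54 + 15)*(1/61) + 44*(1/31))² = (-39*1/61 + 44/31)² = (-39/61 + 44/31)² = (1475/1891)² = 2175625/3575881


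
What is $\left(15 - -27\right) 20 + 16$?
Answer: $856$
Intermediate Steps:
$\left(15 - -27\right) 20 + 16 = \left(15 + 27\right) 20 + 16 = 42 \cdot 20 + 16 = 840 + 16 = 856$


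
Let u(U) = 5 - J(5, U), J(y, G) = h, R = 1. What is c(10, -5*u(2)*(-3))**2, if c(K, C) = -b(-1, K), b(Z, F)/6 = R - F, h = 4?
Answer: 2916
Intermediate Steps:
J(y, G) = 4
b(Z, F) = 6 - 6*F (b(Z, F) = 6*(1 - F) = 6 - 6*F)
u(U) = 1 (u(U) = 5 - 1*4 = 5 - 4 = 1)
c(K, C) = -6 + 6*K (c(K, C) = -(6 - 6*K) = -6 + 6*K)
c(10, -5*u(2)*(-3))**2 = (-6 + 6*10)**2 = (-6 + 60)**2 = 54**2 = 2916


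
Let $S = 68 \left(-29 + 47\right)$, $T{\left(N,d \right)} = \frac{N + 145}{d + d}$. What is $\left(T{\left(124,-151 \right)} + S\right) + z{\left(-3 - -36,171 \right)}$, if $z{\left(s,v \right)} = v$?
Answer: $\frac{421021}{302} \approx 1394.1$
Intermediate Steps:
$T{\left(N,d \right)} = \frac{145 + N}{2 d}$
$S = 1224$ ($S = 68 \cdot 18 = 1224$)
$\left(T{\left(124,-151 \right)} + S\right) + z{\left(-3 - -36,171 \right)} = \left(\frac{145 + 124}{2 \left(-151\right)} + 1224\right) + 171 = \left(\frac{1}{2} \left(- \frac{1}{151}\right) 269 + 1224\right) + 171 = \left(- \frac{269}{302} + 1224\right) + 171 = \frac{369379}{302} + 171 = \frac{421021}{302}$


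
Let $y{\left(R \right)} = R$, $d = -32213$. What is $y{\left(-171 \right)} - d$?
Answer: $32042$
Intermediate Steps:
$y{\left(-171 \right)} - d = -171 - -32213 = -171 + 32213 = 32042$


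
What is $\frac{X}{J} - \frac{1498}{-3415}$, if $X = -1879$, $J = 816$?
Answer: $- \frac{5194417}{2786640} \approx -1.864$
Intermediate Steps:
$\frac{X}{J} - \frac{1498}{-3415} = - \frac{1879}{816} - \frac{1498}{-3415} = \left(-1879\right) \frac{1}{816} - - \frac{1498}{3415} = - \frac{1879}{816} + \frac{1498}{3415} = - \frac{5194417}{2786640}$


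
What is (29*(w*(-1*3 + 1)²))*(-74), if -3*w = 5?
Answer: 42920/3 ≈ 14307.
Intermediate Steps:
w = -5/3 (w = -⅓*5 = -5/3 ≈ -1.6667)
(29*(w*(-1*3 + 1)²))*(-74) = (29*(-5*(-1*3 + 1)²/3))*(-74) = (29*(-5*(-3 + 1)²/3))*(-74) = (29*(-5/3*(-2)²))*(-74) = (29*(-5/3*4))*(-74) = (29*(-20/3))*(-74) = -580/3*(-74) = 42920/3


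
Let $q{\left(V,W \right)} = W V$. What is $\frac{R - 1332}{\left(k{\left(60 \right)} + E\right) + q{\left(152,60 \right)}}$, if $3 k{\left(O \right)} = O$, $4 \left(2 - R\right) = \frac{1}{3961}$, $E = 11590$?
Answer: $- \frac{21072521}{328446120} \approx -0.064158$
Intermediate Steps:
$R = \frac{31687}{15844}$ ($R = 2 - \frac{1}{4 \cdot 3961} = 2 - \frac{1}{15844} = \frac{31687}{15844} \approx 1.9999$)
$q{\left(V,W \right)} = V W$
$k{\left(O \right)} = \frac{O}{3}$
$\frac{R - 1332}{\left(k{\left(60 \right)} + E\right) + q{\left(152,60 \right)}} = \frac{\frac{31687}{15844} - 1332}{\left(\frac{1}{3} \cdot 60 + 11590\right) + 152 \cdot 60} = - \frac{21072521}{15844 \left(\left(20 + 11590\right) + 9120\right)} = - \frac{21072521}{15844 \left(11610 + 9120\right)} = - \frac{21072521}{15844 \cdot 20730} = \left(- \frac{21072521}{15844}\right) \frac{1}{20730} = - \frac{21072521}{328446120}$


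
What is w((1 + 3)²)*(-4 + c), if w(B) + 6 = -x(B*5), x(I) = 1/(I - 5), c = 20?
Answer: -7216/75 ≈ -96.213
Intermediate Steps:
x(I) = 1/(-5 + I)
w(B) = -6 - 1/(-5 + 5*B) (w(B) = -6 - 1/(-5 + B*5) = -6 - 1/(-5 + 5*B))
w((1 + 3)²)*(-4 + c) = ((29 - 30*(1 + 3)²)/(5*(-1 + (1 + 3)²)))*(-4 + 20) = ((29 - 30*4²)/(5*(-1 + 4²)))*16 = ((29 - 30*16)/(5*(-1 + 16)))*16 = ((⅕)*(29 - 480)/15)*16 = ((⅕)*(1/15)*(-451))*16 = -451/75*16 = -7216/75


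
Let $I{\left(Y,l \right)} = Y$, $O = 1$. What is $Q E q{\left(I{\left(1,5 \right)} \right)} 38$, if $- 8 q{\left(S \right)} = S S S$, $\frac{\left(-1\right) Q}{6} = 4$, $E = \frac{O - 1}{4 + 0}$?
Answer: $0$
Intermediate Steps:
$E = 0$ ($E = \frac{1 - 1}{4 + 0} = \frac{0}{4} = 0 \cdot \frac{1}{4} = 0$)
$Q = -24$ ($Q = \left(-6\right) 4 = -24$)
$q{\left(S \right)} = - \frac{S^{3}}{8}$ ($q{\left(S \right)} = - \frac{S S S}{8} = - \frac{S^{2} S}{8} = - \frac{S^{3}}{8}$)
$Q E q{\left(I{\left(1,5 \right)} \right)} 38 = \left(-24\right) 0 \left(- \frac{1^{3}}{8}\right) 38 = 0 \left(\left(- \frac{1}{8}\right) 1\right) 38 = 0 \left(- \frac{1}{8}\right) 38 = 0 \cdot 38 = 0$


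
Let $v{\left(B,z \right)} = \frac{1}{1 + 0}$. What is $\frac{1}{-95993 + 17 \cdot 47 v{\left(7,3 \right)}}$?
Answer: $- \frac{1}{95194} \approx -1.0505 \cdot 10^{-5}$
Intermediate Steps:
$v{\left(B,z \right)} = 1$ ($v{\left(B,z \right)} = 1^{-1} = 1$)
$\frac{1}{-95993 + 17 \cdot 47 v{\left(7,3 \right)}} = \frac{1}{-95993 + 17 \cdot 47 \cdot 1} = \frac{1}{-95993 + 799 \cdot 1} = \frac{1}{-95993 + 799} = \frac{1}{-95194} = - \frac{1}{95194}$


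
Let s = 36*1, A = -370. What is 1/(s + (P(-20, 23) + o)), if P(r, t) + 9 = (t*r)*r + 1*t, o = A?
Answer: 1/8880 ≈ 0.00011261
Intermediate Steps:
o = -370
P(r, t) = -9 + t + t*r² (P(r, t) = -9 + ((t*r)*r + 1*t) = -9 + ((r*t)*r + t) = -9 + (t*r² + t) = -9 + (t + t*r²) = -9 + t + t*r²)
s = 36
1/(s + (P(-20, 23) + o)) = 1/(36 + ((-9 + 23 + 23*(-20)²) - 370)) = 1/(36 + ((-9 + 23 + 23*400) - 370)) = 1/(36 + ((-9 + 23 + 9200) - 370)) = 1/(36 + (9214 - 370)) = 1/(36 + 8844) = 1/8880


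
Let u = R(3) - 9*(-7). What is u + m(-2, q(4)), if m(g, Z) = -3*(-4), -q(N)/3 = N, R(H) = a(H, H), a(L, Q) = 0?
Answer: 75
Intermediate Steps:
R(H) = 0
q(N) = -3*N
m(g, Z) = 12
u = 63 (u = 0 - 9*(-7) = 0 + 63 = 63)
u + m(-2, q(4)) = 63 + 12 = 75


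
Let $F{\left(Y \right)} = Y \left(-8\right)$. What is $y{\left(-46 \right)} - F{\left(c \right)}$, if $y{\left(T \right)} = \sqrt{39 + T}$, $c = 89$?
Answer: $712 + i \sqrt{7} \approx 712.0 + 2.6458 i$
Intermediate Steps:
$F{\left(Y \right)} = - 8 Y$
$y{\left(-46 \right)} - F{\left(c \right)} = \sqrt{39 - 46} - \left(-8\right) 89 = \sqrt{-7} - -712 = i \sqrt{7} + 712 = 712 + i \sqrt{7}$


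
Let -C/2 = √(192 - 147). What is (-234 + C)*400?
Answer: -93600 - 2400*√5 ≈ -98967.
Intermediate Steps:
C = -6*√5 (C = -2*√(192 - 147) = -6*√5 ≈ -13.416)
(-234 + C)*400 = (-234 - 6*√5)*400 = -93600 - 2400*√5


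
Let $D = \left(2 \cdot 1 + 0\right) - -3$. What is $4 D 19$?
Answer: $380$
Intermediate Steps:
$D = 5$ ($D = \left(2 + 0\right) + 3 = 2 + 3 = 5$)
$4 D 19 = 4 \cdot 5 \cdot 19 = 20 \cdot 19 = 380$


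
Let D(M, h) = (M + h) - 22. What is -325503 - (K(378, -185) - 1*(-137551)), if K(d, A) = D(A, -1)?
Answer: -462846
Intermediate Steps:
D(M, h) = -22 + M + h
K(d, A) = -23 + A (K(d, A) = -22 + A - 1 = -23 + A)
-325503 - (K(378, -185) - 1*(-137551)) = -325503 - ((-23 - 185) - 1*(-137551)) = -325503 - (-208 + 137551) = -325503 - 1*137343 = -325503 - 137343 = -462846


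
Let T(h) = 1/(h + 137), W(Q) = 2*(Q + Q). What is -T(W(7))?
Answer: -1/165 ≈ -0.0060606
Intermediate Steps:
W(Q) = 4*Q (W(Q) = 2*(2*Q) = 4*Q)
T(h) = 1/(137 + h)
-T(W(7)) = -1/(137 + 4*7) = -1/(137 + 28) = -1/165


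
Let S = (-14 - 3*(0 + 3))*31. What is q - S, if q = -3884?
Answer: -3171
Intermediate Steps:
S = -713 (S = (-14 - 3*3)*31 = (-14 - 9)*31 = -23*31 = -713)
q - S = -3884 - 1*(-713) = -3884 + 713 = -3171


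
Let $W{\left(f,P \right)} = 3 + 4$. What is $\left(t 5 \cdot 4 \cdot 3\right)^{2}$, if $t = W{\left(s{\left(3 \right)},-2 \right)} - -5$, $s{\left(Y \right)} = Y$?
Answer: $518400$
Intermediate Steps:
$W{\left(f,P \right)} = 7$
$t = 12$ ($t = 7 - -5 = 7 + 5 = 12$)
$\left(t 5 \cdot 4 \cdot 3\right)^{2} = \left(12 \cdot 5 \cdot 4 \cdot 3\right)^{2} = \left(60 \cdot 12\right)^{2} = 720^{2} = 518400$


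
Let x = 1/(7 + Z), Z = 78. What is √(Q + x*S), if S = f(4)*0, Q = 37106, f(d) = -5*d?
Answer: √37106 ≈ 192.63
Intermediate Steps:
x = 1/85 (x = 1/(7 + 78) = 1/85 ≈ 0.011765)
S = 0 (S = -5*4*0 = -20*0 = 0)
√(Q + x*S) = √(37106 + (1/85)*0) = √(37106 + 0) = √37106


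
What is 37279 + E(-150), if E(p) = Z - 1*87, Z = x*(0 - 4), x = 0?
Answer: 37192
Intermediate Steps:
Z = 0 (Z = 0*(0 - 4) = 0*(-4) = 0)
E(p) = -87 (E(p) = 0 - 1*87 = 0 - 87 = -87)
37279 + E(-150) = 37279 - 87 = 37192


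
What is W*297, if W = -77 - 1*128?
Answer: -60885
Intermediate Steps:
W = -205 (W = -77 - 128 = -205)
W*297 = -205*297 = -60885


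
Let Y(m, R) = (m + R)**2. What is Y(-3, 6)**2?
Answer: 81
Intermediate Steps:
Y(m, R) = (R + m)**2
Y(-3, 6)**2 = ((6 - 3)**2)**2 = (3**2)**2 = 9**2 = 81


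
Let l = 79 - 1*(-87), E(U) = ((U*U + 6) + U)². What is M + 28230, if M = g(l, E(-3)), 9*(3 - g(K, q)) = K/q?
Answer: 18294901/648 ≈ 28233.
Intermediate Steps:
E(U) = (6 + U + U²)² (E(U) = ((U² + 6) + U)² = ((6 + U²) + U)² = (6 + U + U²)²)
l = 166 (l = 79 + 87 = 166)
g(K, q) = 3 - K/(9*q)
M = 1861/648 (M = 3 - ⅑*166/(6 - 3 + (-3)²)² = 3 - ⅑*166/(6 - 3 + 9)² = 3 - ⅑*166/12² = 3 - ⅑*166/144 = 3 - ⅑*166*1/144 = 3 - 83/648 = 1861/648 ≈ 2.8719)
M + 28230 = 1861/648 + 28230 = 18294901/648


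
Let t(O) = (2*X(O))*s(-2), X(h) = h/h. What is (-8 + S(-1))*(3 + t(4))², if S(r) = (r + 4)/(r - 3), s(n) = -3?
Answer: -315/4 ≈ -78.750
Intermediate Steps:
X(h) = 1
S(r) = (4 + r)/(-3 + r)
t(O) = -6 (t(O) = (2*1)*(-3) = 2*(-3) = -6)
(-8 + S(-1))*(3 + t(4))² = (-8 + (4 - 1)/(-3 - 1))*(3 - 6)² = (-8 + 3/(-4))*(-3)² = (-8 - ¼*3)*9 = (-8 - ¾)*9 = -35/4*9 = -315/4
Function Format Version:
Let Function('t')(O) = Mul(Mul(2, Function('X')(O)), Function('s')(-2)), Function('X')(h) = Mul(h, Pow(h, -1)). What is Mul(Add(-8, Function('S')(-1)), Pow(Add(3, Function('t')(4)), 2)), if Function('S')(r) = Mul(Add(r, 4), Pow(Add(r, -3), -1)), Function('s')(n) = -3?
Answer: Rational(-315, 4) ≈ -78.750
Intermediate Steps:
Function('X')(h) = 1
Function('S')(r) = Mul(Pow(Add(-3, r), -1), Add(4, r)) (Function('S')(r) = Mul(Add(4, r), Pow(Add(-3, r), -1)) = Mul(Pow(Add(-3, r), -1), Add(4, r)))
Function('t')(O) = -6 (Function('t')(O) = Mul(Mul(2, 1), -3) = Mul(2, -3) = -6)
Mul(Add(-8, Function('S')(-1)), Pow(Add(3, Function('t')(4)), 2)) = Mul(Add(-8, Mul(Pow(Add(-3, -1), -1), Add(4, -1))), Pow(Add(3, -6), 2)) = Mul(Add(-8, Mul(Pow(-4, -1), 3)), Pow(-3, 2)) = Mul(Add(-8, Mul(Rational(-1, 4), 3)), 9) = Mul(Add(-8, Rational(-3, 4)), 9) = Mul(Rational(-35, 4), 9) = Rational(-315, 4)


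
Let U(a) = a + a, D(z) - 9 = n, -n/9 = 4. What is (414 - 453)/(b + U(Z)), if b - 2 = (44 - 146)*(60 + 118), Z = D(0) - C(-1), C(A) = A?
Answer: 39/18206 ≈ 0.0021421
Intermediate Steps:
n = -36 (n = -9*4 = -36)
D(z) = -27 (D(z) = 9 - 36 = -27)
Z = -26 (Z = -27 - 1*(-1) = -27 + 1 = -26)
b = -18154 (b = 2 + (44 - 146)*(60 + 118) = 2 - 102*178 = 2 - 18156 = -18154)
U(a) = 2*a
(414 - 453)/(b + U(Z)) = (414 - 453)/(-18154 + 2*(-26)) = -39/(-18154 - 52) = -39/(-18206) = -39*(-1/18206) = 39/18206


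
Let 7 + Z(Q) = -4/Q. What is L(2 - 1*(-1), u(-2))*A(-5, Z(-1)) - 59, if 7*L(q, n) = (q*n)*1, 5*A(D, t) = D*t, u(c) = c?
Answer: -431/7 ≈ -61.571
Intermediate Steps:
Z(Q) = -7 - 4/Q
A(D, t) = D*t/5 (A(D, t) = (D*t)/5 = D*t/5)
L(q, n) = n*q/7 (L(q, n) = ((q*n)*1)/7 = ((n*q)*1)/7 = (n*q)/7 = n*q/7)
L(2 - 1*(-1), u(-2))*A(-5, Z(-1)) - 59 = ((⅐)*(-2)*(2 - 1*(-1)))*((⅕)*(-5)*(-7 - 4/(-1))) - 59 = ((⅐)*(-2)*(2 + 1))*((⅕)*(-5)*(-7 - 4*(-1))) - 59 = ((⅐)*(-2)*3)*((⅕)*(-5)*(-7 + 4)) - 59 = -6*(-5)*(-3)/35 - 59 = -6/7*3 - 59 = -18/7 - 59 = -431/7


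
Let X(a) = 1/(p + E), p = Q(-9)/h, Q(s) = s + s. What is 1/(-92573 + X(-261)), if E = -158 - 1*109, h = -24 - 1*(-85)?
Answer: -16305/1509402826 ≈ -1.0802e-5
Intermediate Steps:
Q(s) = 2*s
h = 61 (h = -24 + 85 = 61)
p = -18/61 (p = (2*(-9))/61 = -18*1/61 = -18/61 ≈ -0.29508)
E = -267 (E = -158 - 109 = -267)
X(a) = -61/16305 (X(a) = 1/(-18/61 - 267) = 1/(-16305/61) = -61/16305)
1/(-92573 + X(-261)) = 1/(-92573 - 61/16305) = 1/(-1509402826/16305) = -16305/1509402826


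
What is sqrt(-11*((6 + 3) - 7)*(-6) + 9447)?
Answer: sqrt(9579) ≈ 97.872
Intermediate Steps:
sqrt(-11*((6 + 3) - 7)*(-6) + 9447) = sqrt(-11*(9 - 7)*(-6) + 9447) = sqrt(-11*2*(-6) + 9447) = sqrt(-22*(-6) + 9447) = sqrt(132 + 9447) = sqrt(9579)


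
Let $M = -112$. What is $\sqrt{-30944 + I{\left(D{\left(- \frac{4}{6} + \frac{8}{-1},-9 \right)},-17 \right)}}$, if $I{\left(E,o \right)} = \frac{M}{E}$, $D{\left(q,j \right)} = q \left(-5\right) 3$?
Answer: $\frac{2 i \sqrt{32685510}}{65} \approx 175.91 i$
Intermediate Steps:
$D{\left(q,j \right)} = - 15 q$ ($D{\left(q,j \right)} = - 5 q 3 = - 15 q$)
$I{\left(E,o \right)} = - \frac{112}{E}$
$\sqrt{-30944 + I{\left(D{\left(- \frac{4}{6} + \frac{8}{-1},-9 \right)},-17 \right)}} = \sqrt{-30944 - \frac{112}{\left(-15\right) \left(- \frac{4}{6} + \frac{8}{-1}\right)}} = \sqrt{-30944 - \frac{112}{\left(-15\right) \left(\left(-4\right) \frac{1}{6} + 8 \left(-1\right)\right)}} = \sqrt{-30944 - \frac{112}{\left(-15\right) \left(- \frac{2}{3} - 8\right)}} = \sqrt{-30944 - \frac{112}{\left(-15\right) \left(- \frac{26}{3}\right)}} = \sqrt{-30944 - \frac{112}{130}} = \sqrt{-30944 - \frac{56}{65}} = \sqrt{- \frac{2011416}{65}} = \frac{2 i \sqrt{32685510}}{65}$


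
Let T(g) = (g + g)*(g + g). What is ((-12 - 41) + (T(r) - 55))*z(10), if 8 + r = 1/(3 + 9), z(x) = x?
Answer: 25685/18 ≈ 1426.9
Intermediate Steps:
r = -95/12 (r = -8 + 1/(3 + 9) = -8 + 1/12 = -95/12 ≈ -7.9167)
T(g) = 4*g**2 (T(g) = (2*g)*(2*g) = 4*g**2)
((-12 - 41) + (T(r) - 55))*z(10) = ((-12 - 41) + (4*(-95/12)**2 - 55))*10 = (-53 + (4*(9025/144) - 55))*10 = (-53 + (9025/36 - 55))*10 = (-53 + 7045/36)*10 = (5137/36)*10 = 25685/18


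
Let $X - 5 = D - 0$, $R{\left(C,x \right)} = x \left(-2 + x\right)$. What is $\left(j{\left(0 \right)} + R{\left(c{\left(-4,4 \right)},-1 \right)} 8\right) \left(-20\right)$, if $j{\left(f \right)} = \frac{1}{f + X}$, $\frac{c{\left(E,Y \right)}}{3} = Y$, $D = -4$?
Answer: $-500$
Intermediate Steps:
$c{\left(E,Y \right)} = 3 Y$
$X = 1$ ($X = 5 - 4 = 1$)
$j{\left(f \right)} = \frac{1}{1 + f}$ ($j{\left(f \right)} = \frac{1}{f + 1} = \frac{1}{1 + f}$)
$\left(j{\left(0 \right)} + R{\left(c{\left(-4,4 \right)},-1 \right)} 8\right) \left(-20\right) = \left(\frac{1}{1 + 0} + - (-2 - 1) 8\right) \left(-20\right) = \left(1^{-1} + \left(-1\right) \left(-3\right) 8\right) \left(-20\right) = \left(1 + 3 \cdot 8\right) \left(-20\right) = \left(1 + 24\right) \left(-20\right) = 25 \left(-20\right) = -500$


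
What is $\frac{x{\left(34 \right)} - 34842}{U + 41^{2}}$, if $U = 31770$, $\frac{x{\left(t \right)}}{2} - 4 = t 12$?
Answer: $- \frac{34018}{33451} \approx -1.017$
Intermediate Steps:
$x{\left(t \right)} = 8 + 24 t$ ($x{\left(t \right)} = 8 + 2 t 12 = 8 + 2 \cdot 12 t = 8 + 24 t$)
$\frac{x{\left(34 \right)} - 34842}{U + 41^{2}} = \frac{\left(8 + 24 \cdot 34\right) - 34842}{31770 + 41^{2}} = \frac{\left(8 + 816\right) - 34842}{31770 + 1681} = \frac{824 - 34842}{33451} = \left(-34018\right) \frac{1}{33451} = - \frac{34018}{33451}$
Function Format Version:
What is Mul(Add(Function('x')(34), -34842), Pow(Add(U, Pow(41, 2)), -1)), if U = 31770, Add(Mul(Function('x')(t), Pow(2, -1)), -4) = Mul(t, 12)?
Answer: Rational(-34018, 33451) ≈ -1.0170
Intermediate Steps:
Function('x')(t) = Add(8, Mul(24, t)) (Function('x')(t) = Add(8, Mul(2, Mul(t, 12))) = Add(8, Mul(2, Mul(12, t))) = Add(8, Mul(24, t)))
Mul(Add(Function('x')(34), -34842), Pow(Add(U, Pow(41, 2)), -1)) = Mul(Add(Add(8, Mul(24, 34)), -34842), Pow(Add(31770, Pow(41, 2)), -1)) = Mul(Add(Add(8, 816), -34842), Pow(Add(31770, 1681), -1)) = Mul(Add(824, -34842), Pow(33451, -1)) = Mul(-34018, Rational(1, 33451)) = Rational(-34018, 33451)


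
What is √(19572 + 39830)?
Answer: √59402 ≈ 243.73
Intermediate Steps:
√(19572 + 39830) = √59402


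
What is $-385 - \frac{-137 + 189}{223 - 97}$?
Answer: $- \frac{24281}{63} \approx -385.41$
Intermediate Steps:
$-385 - \frac{-137 + 189}{223 - 97} = -385 - \frac{52}{126} = -385 - 52 \cdot \frac{1}{126} = -385 - \frac{26}{63} = - \frac{24281}{63}$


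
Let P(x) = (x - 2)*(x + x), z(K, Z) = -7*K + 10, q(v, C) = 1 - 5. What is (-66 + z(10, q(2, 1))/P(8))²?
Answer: 284089/64 ≈ 4438.9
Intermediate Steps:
q(v, C) = -4
z(K, Z) = 10 - 7*K
P(x) = 2*x*(-2 + x) (P(x) = (-2 + x)*(2*x) = 2*x*(-2 + x))
(-66 + z(10, q(2, 1))/P(8))² = (-66 + (10 - 7*10)/((2*8*(-2 + 8))))² = (-66 + (10 - 70)/((2*8*6)))² = (-66 - 60/96)² = (-66 - 60*1/96)² = (-66 - 5/8)² = (-533/8)² = 284089/64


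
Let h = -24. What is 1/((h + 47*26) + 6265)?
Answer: 1/7463 ≈ 0.00013399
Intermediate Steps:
1/((h + 47*26) + 6265) = 1/((-24 + 47*26) + 6265) = 1/((-24 + 1222) + 6265) = 1/(1198 + 6265) = 1/7463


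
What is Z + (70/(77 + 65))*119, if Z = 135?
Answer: 13750/71 ≈ 193.66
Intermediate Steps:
Z + (70/(77 + 65))*119 = 135 + (70/(77 + 65))*119 = 135 + (70/142)*119 = 135 + (70*(1/142))*119 = 135 + (35/71)*119 = 135 + 4165/71 = 13750/71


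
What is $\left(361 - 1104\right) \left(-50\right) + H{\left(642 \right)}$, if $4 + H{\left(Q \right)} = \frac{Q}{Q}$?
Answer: $37147$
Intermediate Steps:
$H{\left(Q \right)} = -3$ ($H{\left(Q \right)} = -4 + \frac{Q}{Q} = -4 + 1 = -3$)
$\left(361 - 1104\right) \left(-50\right) + H{\left(642 \right)} = \left(361 - 1104\right) \left(-50\right) - 3 = \left(-743\right) \left(-50\right) - 3 = 37150 - 3 = 37147$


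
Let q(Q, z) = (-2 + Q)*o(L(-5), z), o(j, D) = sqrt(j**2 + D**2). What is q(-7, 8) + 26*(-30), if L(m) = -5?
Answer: -780 - 9*sqrt(89) ≈ -864.91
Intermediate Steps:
o(j, D) = sqrt(D**2 + j**2)
q(Q, z) = sqrt(25 + z**2)*(-2 + Q) (q(Q, z) = (-2 + Q)*sqrt(z**2 + (-5)**2) = (-2 + Q)*sqrt(z**2 + 25) = (-2 + Q)*sqrt(25 + z**2) = sqrt(25 + z**2)*(-2 + Q))
q(-7, 8) + 26*(-30) = sqrt(25 + 8**2)*(-2 - 7) + 26*(-30) = sqrt(25 + 64)*(-9) - 780 = sqrt(89)*(-9) - 780 = -9*sqrt(89) - 780 = -780 - 9*sqrt(89)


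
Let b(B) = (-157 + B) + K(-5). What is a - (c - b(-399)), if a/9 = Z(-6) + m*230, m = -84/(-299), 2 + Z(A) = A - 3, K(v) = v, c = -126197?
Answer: 1639541/13 ≈ 1.2612e+5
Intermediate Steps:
Z(A) = -5 + A (Z(A) = -2 + (A - 3) = -2 + (-3 + A) = -5 + A)
m = 84/299 (m = -84*(-1/299) = 84/299 ≈ 0.28094)
a = 6273/13 (a = 9*((-5 - 6) + (84/299)*230) = 9*(-11 + 840/13) = 9*(697/13) = 6273/13 ≈ 482.54)
b(B) = -162 + B (b(B) = (-157 + B) - 5 = -162 + B)
a - (c - b(-399)) = 6273/13 - (-126197 - (-162 - 399)) = 6273/13 - (-126197 - 1*(-561)) = 6273/13 - (-126197 + 561) = 6273/13 - 1*(-125636) = 6273/13 + 125636 = 1639541/13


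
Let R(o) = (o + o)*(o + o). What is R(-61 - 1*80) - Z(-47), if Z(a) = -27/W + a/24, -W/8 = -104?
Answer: 198496873/2496 ≈ 79526.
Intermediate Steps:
R(o) = 4*o**2 (R(o) = (2*o)*(2*o) = 4*o**2)
W = 832 (W = -8*(-104) = 832)
Z(a) = -27/832 + a/24
R(-61 - 1*80) - Z(-47) = 4*(-61 - 1*80)**2 - (-27/832 + (1/24)*(-47)) = 4*(-61 - 80)**2 - (-27/832 - 47/24) = 4*(-141)**2 - 1*(-4969/2496) = 4*19881 + 4969/2496 = 79524 + 4969/2496 = 198496873/2496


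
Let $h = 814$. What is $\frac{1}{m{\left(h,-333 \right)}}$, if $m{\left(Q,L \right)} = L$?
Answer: $- \frac{1}{333} \approx -0.003003$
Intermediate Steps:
$\frac{1}{m{\left(h,-333 \right)}} = \frac{1}{-333} = - \frac{1}{333}$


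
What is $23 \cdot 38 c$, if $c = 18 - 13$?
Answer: $4370$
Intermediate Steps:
$c = 5$ ($c = 18 - 13 = 5$)
$23 \cdot 38 c = 23 \cdot 38 \cdot 5 = 874 \cdot 5 = 4370$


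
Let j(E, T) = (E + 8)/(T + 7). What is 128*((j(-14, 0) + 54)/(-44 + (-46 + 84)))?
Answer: -7936/7 ≈ -1133.7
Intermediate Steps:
j(E, T) = (8 + E)/(7 + T)
128*((j(-14, 0) + 54)/(-44 + (-46 + 84))) = 128*(((8 - 14)/(7 + 0) + 54)/(-44 + (-46 + 84))) = 128*((-6/7 + 54)/(-44 + 38)) = 128*(((1/7)*(-6) + 54)/(-6)) = 128*((-6/7 + 54)*(-1/6)) = 128*((372/7)*(-1/6)) = 128*(-62/7) = -7936/7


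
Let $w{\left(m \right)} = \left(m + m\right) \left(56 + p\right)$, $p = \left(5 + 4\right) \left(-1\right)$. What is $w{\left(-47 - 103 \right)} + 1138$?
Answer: $-12962$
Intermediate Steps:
$p = -9$ ($p = 9 \left(-1\right) = -9$)
$w{\left(m \right)} = 94 m$ ($w{\left(m \right)} = \left(m + m\right) \left(56 - 9\right) = 2 m 47 = 94 m$)
$w{\left(-47 - 103 \right)} + 1138 = 94 \left(-47 - 103\right) + 1138 = 94 \left(-150\right) + 1138 = -14100 + 1138 = -12962$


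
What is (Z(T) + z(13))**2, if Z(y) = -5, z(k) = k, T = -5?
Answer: 64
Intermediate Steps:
(Z(T) + z(13))**2 = (-5 + 13)**2 = 8**2 = 64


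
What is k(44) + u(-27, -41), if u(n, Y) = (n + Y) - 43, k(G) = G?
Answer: -67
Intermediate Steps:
u(n, Y) = -43 + Y + n (u(n, Y) = (Y + n) - 43 = -43 + Y + n)
k(44) + u(-27, -41) = 44 + (-43 - 41 - 27) = 44 - 111 = -67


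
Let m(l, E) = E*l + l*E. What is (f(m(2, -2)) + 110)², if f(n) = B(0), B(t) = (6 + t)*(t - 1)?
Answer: 10816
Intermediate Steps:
m(l, E) = 2*E*l (m(l, E) = E*l + E*l = 2*E*l)
B(t) = (-1 + t)*(6 + t) (B(t) = (6 + t)*(-1 + t) = (-1 + t)*(6 + t))
f(n) = -6 (f(n) = -6 + 0² + 5*0 = -6 + 0 + 0 = -6)
(f(m(2, -2)) + 110)² = (-6 + 110)² = 104² = 10816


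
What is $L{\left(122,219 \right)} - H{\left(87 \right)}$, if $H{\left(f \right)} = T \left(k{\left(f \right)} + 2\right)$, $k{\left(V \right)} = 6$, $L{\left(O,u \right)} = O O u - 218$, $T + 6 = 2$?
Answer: $3259410$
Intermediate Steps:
$T = -4$ ($T = -6 + 2 = -4$)
$L{\left(O,u \right)} = -218 + u O^{2}$ ($L{\left(O,u \right)} = O^{2} u - 218 = u O^{2} - 218 = -218 + u O^{2}$)
$H{\left(f \right)} = -32$ ($H{\left(f \right)} = - 4 \left(6 + 2\right) = \left(-4\right) 8 = -32$)
$L{\left(122,219 \right)} - H{\left(87 \right)} = \left(-218 + 219 \cdot 122^{2}\right) - -32 = \left(-218 + 219 \cdot 14884\right) + 32 = \left(-218 + 3259596\right) + 32 = 3259378 + 32 = 3259410$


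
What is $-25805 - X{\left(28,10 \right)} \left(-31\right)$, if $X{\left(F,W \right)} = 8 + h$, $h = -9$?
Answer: $-25836$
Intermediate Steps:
$X{\left(F,W \right)} = -1$ ($X{\left(F,W \right)} = 8 - 9 = -1$)
$-25805 - X{\left(28,10 \right)} \left(-31\right) = -25805 - \left(-1\right) \left(-31\right) = -25805 - 31 = -25836$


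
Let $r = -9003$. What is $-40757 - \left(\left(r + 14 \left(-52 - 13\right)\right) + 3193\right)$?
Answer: $-34037$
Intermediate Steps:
$-40757 - \left(\left(r + 14 \left(-52 - 13\right)\right) + 3193\right) = -40757 - \left(\left(-9003 + 14 \left(-52 - 13\right)\right) + 3193\right) = -40757 - \left(\left(-9003 + 14 \left(-65\right)\right) + 3193\right) = -40757 - \left(\left(-9003 - 910\right) + 3193\right) = -40757 - \left(-9913 + 3193\right) = -40757 - -6720 = -40757 + 6720 = -34037$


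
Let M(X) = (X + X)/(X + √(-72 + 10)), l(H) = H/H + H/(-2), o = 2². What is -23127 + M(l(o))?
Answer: -1456999/63 + 2*I*√62/63 ≈ -23127.0 + 0.24997*I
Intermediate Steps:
o = 4
l(H) = 1 - H/2 (l(H) = 1 + H*(-½) = 1 - H/2)
M(X) = 2*X/(X + I*√62) (M(X) = (2*X)/(X + √(-62)) = (2*X)/(X + I*√62) = 2*X/(X + I*√62))
-23127 + M(l(o)) = -23127 + 2*(1 - ½*4)/((1 - ½*4) + I*√62) = -23127 + 2*(1 - 2)/((1 - 2) + I*√62) = -23127 + 2*(-1)/(-1 + I*√62) = -23127 - 2/(-1 + I*√62)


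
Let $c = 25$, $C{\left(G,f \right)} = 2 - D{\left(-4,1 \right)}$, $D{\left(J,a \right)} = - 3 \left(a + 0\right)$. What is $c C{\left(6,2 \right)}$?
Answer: $125$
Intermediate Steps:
$D{\left(J,a \right)} = - 3 a$
$C{\left(G,f \right)} = 5$ ($C{\left(G,f \right)} = 2 - \left(-3\right) 1 = 2 - -3 = 2 + 3 = 5$)
$c C{\left(6,2 \right)} = 25 \cdot 5 = 125$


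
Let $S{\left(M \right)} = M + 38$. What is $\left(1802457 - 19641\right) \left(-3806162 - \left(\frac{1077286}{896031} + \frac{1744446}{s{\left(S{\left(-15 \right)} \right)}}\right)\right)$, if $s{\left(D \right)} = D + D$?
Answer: $- \frac{47079216657498825184}{6869571} \approx -6.8533 \cdot 10^{12}$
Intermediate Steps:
$S{\left(M \right)} = 38 + M$
$s{\left(D \right)} = 2 D$
$\left(1802457 - 19641\right) \left(-3806162 - \left(\frac{1077286}{896031} + \frac{1744446}{s{\left(S{\left(-15 \right)} \right)}}\right)\right) = \left(1802457 - 19641\right) \left(-3806162 - \left(\frac{1077286}{896031} + 1744446 \frac{1}{2 \left(38 - 15\right)}\right)\right) = 1782816 \left(-3806162 - \left(\frac{1077286}{896031} + \frac{1744446}{2 \cdot 23}\right)\right) = 1782816 \left(-3806162 - \left(\frac{1077286}{896031} + \frac{1744446}{46}\right)\right) = 1782816 \left(-3806162 - \frac{781563624491}{20608713}\right) = 1782816 \left(- \frac{79221663913997}{20608713}\right) = - \frac{47079216657498825184}{6869571}$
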